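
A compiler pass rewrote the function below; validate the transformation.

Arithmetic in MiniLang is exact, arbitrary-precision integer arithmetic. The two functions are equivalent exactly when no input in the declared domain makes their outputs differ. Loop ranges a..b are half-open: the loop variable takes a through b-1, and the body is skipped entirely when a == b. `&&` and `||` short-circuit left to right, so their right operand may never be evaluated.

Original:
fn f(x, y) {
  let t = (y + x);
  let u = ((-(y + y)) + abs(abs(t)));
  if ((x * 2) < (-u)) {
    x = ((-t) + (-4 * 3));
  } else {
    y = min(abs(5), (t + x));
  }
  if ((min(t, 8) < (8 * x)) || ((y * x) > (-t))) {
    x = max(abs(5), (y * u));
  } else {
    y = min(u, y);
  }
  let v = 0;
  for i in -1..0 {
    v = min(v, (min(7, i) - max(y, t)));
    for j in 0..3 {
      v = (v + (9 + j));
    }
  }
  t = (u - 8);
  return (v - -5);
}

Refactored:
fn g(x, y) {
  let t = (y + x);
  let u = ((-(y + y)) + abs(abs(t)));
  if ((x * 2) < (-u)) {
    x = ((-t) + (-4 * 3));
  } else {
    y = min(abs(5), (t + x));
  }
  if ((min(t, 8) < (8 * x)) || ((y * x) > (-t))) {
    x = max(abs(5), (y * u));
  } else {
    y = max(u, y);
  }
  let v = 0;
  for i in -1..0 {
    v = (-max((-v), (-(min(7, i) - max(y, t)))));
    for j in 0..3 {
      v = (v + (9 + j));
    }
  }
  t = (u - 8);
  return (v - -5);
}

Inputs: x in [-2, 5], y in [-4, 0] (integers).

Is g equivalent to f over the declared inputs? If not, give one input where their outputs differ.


Run the pair on x=-2, y=0.
f: t := -2 | u := 2 | ((x * 2) < (-u)): true | x := -10 | ((min(t, 8) < (8 * x)) || ((y * x) > (-t))): false | y := 0 | v := 0 | iter i=-1: | v := -1 | iter j=0: | v := 8 | iter j=1: | v := 18 | iter j=2: | v := 29 | t := -6 | result 34
g: t := -2 | u := 2 | ((x * 2) < (-u)): true | x := -10 | ((min(t, 8) < (8 * x)) || ((y * x) > (-t))): false | y := 2 | v := 0 | iter i=-1: | v := -3 | iter j=0: | v := 6 | iter j=1: | v := 16 | iter j=2: | v := 27 | t := -6 | result 32
34 against 32: the behavior changed.
verdict: not equivalent; witness: x=-2, y=0


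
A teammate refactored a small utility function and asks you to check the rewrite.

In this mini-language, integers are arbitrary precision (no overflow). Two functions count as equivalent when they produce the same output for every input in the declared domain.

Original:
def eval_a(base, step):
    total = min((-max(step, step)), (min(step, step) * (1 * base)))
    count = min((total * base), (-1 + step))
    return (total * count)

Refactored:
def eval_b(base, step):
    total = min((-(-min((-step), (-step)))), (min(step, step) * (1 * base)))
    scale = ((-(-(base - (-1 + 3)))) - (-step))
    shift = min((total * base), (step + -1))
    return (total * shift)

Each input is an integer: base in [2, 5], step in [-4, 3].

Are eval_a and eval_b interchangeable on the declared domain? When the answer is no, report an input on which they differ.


Reading the diff, among the changes: local variable names differ; also arithmetic usage differs; also statement counts differ; also constant usage differs; also min/max/abs usage differs.
As a probe, take base=5, step=-2: eval_a runs total = -10; count = -50; return 500; eval_b runs total = -10; scale = 1; shift = -50; return 500; both end at 500.
Every one of the 32 inputs gives matching results.
verdict: equivalent


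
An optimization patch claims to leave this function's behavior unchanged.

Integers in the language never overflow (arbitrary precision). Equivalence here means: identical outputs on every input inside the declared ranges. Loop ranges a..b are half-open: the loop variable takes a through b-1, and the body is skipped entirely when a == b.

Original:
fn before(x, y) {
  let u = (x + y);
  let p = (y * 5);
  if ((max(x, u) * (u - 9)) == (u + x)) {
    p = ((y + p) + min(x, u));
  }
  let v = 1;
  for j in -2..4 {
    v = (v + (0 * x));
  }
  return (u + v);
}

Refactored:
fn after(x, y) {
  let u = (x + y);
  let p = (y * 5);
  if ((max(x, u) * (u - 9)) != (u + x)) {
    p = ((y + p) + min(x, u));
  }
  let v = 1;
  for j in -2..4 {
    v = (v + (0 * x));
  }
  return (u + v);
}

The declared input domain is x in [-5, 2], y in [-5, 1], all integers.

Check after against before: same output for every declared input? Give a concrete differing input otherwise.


The edit looks behavioral (`((max(x, u) * (u - 9)) == (u + x))` became `((max(x, u) * (u - 9)) != (u + x))`), but over these ranges it never changes the outcome.
Spot check at x=1, y=1 — before: u = 2; p = 5; ((max(x, u) * (u - 9)) == (u + x)) -> false; v = 1; [j=-2]; v = 1; [j=-1]; v = 1; [j=0]; v = 1; [j=1]; v = 1; [j=2]; v = 1; [j=3]; v = 1; return 3. after: u = 2; p = 5; ((max(x, u) * (u - 9)) != (u + x)) -> true; p = 7; v = 1; [j=-2]; v = 1; [j=-1]; v = 1; [j=0]; v = 1; [j=1]; v = 1; [j=2]; v = 1; [j=3]; v = 1; return 3. Both give 3.
Every one of the 56 inputs gives matching results.
verdict: equivalent


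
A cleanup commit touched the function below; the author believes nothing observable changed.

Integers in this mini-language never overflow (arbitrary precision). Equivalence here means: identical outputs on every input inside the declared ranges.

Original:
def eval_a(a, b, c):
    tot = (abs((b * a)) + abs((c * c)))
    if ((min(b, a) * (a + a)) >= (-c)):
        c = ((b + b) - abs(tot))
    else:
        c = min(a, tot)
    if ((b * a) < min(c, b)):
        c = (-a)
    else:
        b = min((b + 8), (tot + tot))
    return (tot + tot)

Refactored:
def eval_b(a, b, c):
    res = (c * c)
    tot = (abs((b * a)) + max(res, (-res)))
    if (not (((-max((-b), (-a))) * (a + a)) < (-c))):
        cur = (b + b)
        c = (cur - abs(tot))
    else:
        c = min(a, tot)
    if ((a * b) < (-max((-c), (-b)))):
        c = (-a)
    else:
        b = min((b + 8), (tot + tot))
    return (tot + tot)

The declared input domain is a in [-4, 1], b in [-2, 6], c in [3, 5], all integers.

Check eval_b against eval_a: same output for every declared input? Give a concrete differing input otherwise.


The two are interchangeable: local variable names differ; and min/max/abs usage differs; and boolean connective usage differs; and comparison usage differs; and statement counts differ, and every declared input agrees.
As a probe, take a=-1, b=-2, c=5: eval_a runs tot = 27; ((min(b, a) * (a + a)) >= (-c)) -> true; c = -31; ((b * a) < min(c, b)) -> false; b = 6; return 54; eval_b runs res = 25; tot = 27; (not (((-max((-b), (-a))) * (a + a)) < (-c))) -> true; cur = -4; c = -31; ((a * b) < (-max((-c), (-b)))) -> false; b = 6; return 54; both end at 54.
Across all 162 domain points the two functions coincide.
verdict: equivalent


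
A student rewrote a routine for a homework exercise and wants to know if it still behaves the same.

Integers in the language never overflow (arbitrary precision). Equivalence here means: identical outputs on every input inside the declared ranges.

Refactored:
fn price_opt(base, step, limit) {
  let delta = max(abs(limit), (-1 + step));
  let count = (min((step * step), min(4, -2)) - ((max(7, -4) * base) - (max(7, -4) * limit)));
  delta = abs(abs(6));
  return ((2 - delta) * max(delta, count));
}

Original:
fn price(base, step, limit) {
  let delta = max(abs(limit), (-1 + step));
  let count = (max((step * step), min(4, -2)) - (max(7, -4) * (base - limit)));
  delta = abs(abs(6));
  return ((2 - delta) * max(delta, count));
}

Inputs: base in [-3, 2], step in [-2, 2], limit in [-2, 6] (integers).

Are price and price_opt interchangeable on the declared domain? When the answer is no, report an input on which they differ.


Input base=-3, step=-2, limit=-2: -44 from price versus -24 from price_opt.
verdict: not equivalent; witness: base=-3, step=-2, limit=-2


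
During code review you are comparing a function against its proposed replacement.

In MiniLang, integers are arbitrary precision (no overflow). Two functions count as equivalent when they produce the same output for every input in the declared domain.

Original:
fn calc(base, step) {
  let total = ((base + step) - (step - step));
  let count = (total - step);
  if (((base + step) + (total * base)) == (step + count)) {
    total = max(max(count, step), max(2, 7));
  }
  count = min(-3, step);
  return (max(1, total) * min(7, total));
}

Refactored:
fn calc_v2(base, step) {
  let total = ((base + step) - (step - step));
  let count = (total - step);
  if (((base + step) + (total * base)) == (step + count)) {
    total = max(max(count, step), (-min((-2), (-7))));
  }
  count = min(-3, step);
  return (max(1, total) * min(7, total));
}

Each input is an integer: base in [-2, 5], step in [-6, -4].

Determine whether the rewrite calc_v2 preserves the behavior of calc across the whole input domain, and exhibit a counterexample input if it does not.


Equivalent — the differences include min/max/abs usage differs, yet no declared input distinguishes the two.
Spot check at base=3, step=-5 — calc: total := -2 | count := 3 | (((base + step) + (total * base)) == (step + count)): false | count := -5 | result -2. calc_v2: total := -2 | count := 3 | (((base + step) + (total * base)) == (step + count)): false | count := -5 | result -2. Both give -2.
Every one of the 24 inputs gives matching results.
verdict: equivalent


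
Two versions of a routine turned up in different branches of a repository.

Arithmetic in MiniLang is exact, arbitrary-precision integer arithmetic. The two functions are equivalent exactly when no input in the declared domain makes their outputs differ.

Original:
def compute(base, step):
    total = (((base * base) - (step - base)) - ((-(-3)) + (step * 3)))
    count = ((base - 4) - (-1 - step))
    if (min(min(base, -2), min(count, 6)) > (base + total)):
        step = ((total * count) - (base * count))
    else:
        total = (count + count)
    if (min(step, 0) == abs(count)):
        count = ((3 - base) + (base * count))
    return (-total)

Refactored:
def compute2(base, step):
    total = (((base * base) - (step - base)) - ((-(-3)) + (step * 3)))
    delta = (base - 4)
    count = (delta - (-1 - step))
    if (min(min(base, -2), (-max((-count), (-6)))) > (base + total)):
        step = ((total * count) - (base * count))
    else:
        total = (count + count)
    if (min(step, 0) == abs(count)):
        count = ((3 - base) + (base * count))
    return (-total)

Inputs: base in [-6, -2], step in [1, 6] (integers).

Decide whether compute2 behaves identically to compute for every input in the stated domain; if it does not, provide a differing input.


The two versions differ — the changes include local variable names differ, and statement counts differ, and min/max/abs usage differs.
One worked example (base=-2, step=4) — compute: total := -17 | count := -1 | (min(min(base, -2), min(count, 6)) > (base + total)): true | step := 15 | (min(step, 0) == abs(count)): false | result 17; compute2: total := -17 | delta := -6 | count := -1 | (min(min(base, -2), (-max((-count), (-6)))) > (base + total)): true | step := 15 | (min(step, 0) == abs(count)): false | result 17; agreement on 17.
Sweeping the whole domain (30 inputs) finds no disagreement.
verdict: equivalent


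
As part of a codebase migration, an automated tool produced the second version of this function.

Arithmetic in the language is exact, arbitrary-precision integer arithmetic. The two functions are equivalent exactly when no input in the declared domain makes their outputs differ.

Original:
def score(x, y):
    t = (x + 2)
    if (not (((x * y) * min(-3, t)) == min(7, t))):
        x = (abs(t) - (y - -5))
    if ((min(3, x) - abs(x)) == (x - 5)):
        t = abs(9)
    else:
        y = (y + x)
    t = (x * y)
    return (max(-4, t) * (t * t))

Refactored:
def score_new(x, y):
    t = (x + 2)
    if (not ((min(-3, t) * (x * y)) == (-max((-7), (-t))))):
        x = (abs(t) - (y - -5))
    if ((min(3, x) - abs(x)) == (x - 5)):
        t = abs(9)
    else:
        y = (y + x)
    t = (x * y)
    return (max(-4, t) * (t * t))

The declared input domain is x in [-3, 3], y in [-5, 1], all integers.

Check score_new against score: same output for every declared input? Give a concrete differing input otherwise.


This is a faithful refactor — min/max/abs usage differs, but the computed results match everywhere.
Spot check at x=3, y=1 — score: t=5, then (not (((x * y) * min(-3, t)) == min(7, t))) is true, then x=-1, then ((min(3, x) - abs(x)) == (x - 5)) is false, then y=0, then t=0, then returns 0. score_new: t=5, then (not ((min(-3, t) * (x * y)) == (-max((-7), (-t))))) is true, then x=-1, then ((min(3, x) - abs(x)) == (x - 5)) is false, then y=0, then t=0, then returns 0. Both give 0.
Every one of the 49 inputs gives matching results.
verdict: equivalent


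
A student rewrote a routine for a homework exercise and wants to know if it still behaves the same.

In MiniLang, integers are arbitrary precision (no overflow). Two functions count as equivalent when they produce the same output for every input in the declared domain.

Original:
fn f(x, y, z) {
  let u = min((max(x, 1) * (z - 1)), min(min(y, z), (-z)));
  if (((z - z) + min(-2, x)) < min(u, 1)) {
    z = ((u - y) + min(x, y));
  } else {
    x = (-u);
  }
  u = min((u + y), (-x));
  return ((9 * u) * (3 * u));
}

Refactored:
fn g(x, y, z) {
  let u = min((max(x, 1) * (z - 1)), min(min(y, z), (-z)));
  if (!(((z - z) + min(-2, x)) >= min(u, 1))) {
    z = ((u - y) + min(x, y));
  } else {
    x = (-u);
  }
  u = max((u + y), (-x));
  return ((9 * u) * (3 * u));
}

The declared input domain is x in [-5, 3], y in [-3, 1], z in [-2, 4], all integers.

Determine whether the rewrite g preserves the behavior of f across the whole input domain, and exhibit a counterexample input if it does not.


At x=-5, y=-3, z=-2: f gives 972, g gives 675.
verdict: not equivalent; witness: x=-5, y=-3, z=-2


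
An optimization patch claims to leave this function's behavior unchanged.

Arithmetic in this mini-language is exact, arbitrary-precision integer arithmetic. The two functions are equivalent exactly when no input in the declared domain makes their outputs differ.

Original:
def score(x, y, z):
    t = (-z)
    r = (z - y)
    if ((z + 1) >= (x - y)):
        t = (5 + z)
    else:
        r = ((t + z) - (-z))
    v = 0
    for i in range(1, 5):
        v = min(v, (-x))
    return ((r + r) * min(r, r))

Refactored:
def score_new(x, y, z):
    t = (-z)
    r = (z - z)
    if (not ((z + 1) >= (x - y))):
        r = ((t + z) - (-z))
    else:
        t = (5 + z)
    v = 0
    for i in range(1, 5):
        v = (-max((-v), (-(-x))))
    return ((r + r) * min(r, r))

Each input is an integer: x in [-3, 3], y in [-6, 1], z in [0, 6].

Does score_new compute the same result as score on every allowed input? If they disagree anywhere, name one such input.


Consider the input x=-3, y=-6, z=2.
score: t := -2 | r := 8 | ((z + 1) >= (x - y)): true | t := 7 | v := 0 | iter i=1: | v := 0 | iter i=2: | v := 0 | iter i=3: | v := 0 | iter i=4: | v := 0 | result 128
score_new: t := -2 | r := 0 | (not ((z + 1) >= (x - y))): false | t := 7 | v := 0 | iter i=1: | v := 0 | iter i=2: | v := 0 | iter i=3: | v := 0 | iter i=4: | v := 0 | result 0
128 != 0, so the rewrite changes behavior.
verdict: not equivalent; witness: x=-3, y=-6, z=2


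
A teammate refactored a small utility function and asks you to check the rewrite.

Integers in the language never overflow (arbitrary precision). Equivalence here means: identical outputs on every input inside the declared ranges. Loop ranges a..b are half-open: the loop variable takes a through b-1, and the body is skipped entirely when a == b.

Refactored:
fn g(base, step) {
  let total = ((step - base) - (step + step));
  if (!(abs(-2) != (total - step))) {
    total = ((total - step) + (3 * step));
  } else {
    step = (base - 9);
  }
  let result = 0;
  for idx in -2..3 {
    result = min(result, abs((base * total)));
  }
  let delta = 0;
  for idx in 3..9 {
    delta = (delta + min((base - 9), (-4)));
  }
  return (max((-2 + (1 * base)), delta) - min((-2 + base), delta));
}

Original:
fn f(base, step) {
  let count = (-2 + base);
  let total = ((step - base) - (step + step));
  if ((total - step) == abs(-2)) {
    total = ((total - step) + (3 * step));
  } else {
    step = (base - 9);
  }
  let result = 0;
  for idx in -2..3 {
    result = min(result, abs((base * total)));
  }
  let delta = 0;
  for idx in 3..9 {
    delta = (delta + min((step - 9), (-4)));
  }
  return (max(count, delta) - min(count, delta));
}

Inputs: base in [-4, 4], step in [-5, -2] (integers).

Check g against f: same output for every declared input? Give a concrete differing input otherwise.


Try base=-4, step=-5.
f: count := -6 | total := 9 | ((total - step) == abs(-2)): false | step := -13 | result := 0 | iter idx=-2: | result := 0 | iter idx=-1: | result := 0 | iter idx=0: | result := 0 | iter idx=1: | result := 0 | iter idx=2: | result := 0 | delta := 0 | iter idx=3: | delta := -22 | iter idx=4: | delta := -44 | iter idx=5: | delta := -66 | iter idx=6: | delta := -88 | iter idx=7: | delta := -110 | iter idx=8: | delta := -132 | result 126
g: total := 9 | (!(abs(-2) != (total - step))): false | step := -13 | result := 0 | iter idx=-2: | result := 0 | iter idx=-1: | result := 0 | iter idx=0: | result := 0 | iter idx=1: | result := 0 | iter idx=2: | result := 0 | delta := 0 | iter idx=3: | delta := -13 | iter idx=4: | delta := -26 | iter idx=5: | delta := -39 | iter idx=6: | delta := -52 | iter idx=7: | delta := -65 | iter idx=8: | delta := -78 | result 72
126 != 72, so the rewrite changes behavior.
verdict: not equivalent; witness: base=-4, step=-5


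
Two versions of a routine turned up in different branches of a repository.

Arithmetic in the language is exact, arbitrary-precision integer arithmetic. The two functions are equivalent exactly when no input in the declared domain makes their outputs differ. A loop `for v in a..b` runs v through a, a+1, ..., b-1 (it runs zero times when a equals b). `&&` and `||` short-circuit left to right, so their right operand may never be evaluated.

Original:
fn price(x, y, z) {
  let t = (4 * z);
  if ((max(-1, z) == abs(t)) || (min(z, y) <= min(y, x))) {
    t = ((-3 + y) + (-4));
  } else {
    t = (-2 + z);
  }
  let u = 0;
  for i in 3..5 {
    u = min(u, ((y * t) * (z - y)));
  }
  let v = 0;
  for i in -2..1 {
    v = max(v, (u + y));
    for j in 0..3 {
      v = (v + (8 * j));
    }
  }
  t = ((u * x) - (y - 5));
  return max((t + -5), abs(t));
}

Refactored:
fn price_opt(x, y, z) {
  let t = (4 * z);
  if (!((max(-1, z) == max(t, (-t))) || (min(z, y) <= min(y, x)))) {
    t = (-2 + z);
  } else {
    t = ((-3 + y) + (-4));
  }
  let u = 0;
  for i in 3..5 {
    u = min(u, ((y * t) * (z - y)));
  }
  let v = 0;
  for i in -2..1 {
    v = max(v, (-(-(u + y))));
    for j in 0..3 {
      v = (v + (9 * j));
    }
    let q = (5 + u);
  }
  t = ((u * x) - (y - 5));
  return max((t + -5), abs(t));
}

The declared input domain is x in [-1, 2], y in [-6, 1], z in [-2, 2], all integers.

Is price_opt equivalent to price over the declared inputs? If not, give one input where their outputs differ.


The edit looks behavioral (`8` became `9`), but over these ranges it never changes the outcome.
Tracing x=1, y=-3, z=0: price: t = 0; ((max(-1, z) == abs(t)) || (min(z, y) <= min(y, x))) -> true; t = -10; u = 0; [i=3]; u = 0; [i=4]; u = 0; v = 0; [i=-2]; v = 0; [j=0]; v = 0; [j=1]; v = 8; [j=2]; v = 24; [i=-1]; v = 24; [j=0]; v = 24; [j=1]; v = 32; [j=2]; v = 48; [i=0]; v = 48; [j=0]; v = 48; [j=1]; v = 56; [j=2]; v = 72; t = 8; return 8 | price_opt: t = 0; (!((max(-1, z) == max(t, (-t))) || (min(z, y) <= min(y, x)))) -> false; t = -10; u = 0; [i=3]; u = 0; [i=4]; u = 0; v = 0; [i=-2]; v = 0; [j=0]; v = 0; [j=1]; v = 9; [j=2]; v = 27; q = 5; [i=-1]; v = 27; [j=0]; v = 27; [j=1]; v = 36; [j=2]; v = 54; q = 5; [i=0]; v = 54; [j=0]; v = 54; [j=1]; v = 63; [j=2]; v = 81; q = 5; t = 8; return 8 — matching result 8.
Checked all 160 inputs in the declared domain: the outputs agree on every one.
verdict: equivalent


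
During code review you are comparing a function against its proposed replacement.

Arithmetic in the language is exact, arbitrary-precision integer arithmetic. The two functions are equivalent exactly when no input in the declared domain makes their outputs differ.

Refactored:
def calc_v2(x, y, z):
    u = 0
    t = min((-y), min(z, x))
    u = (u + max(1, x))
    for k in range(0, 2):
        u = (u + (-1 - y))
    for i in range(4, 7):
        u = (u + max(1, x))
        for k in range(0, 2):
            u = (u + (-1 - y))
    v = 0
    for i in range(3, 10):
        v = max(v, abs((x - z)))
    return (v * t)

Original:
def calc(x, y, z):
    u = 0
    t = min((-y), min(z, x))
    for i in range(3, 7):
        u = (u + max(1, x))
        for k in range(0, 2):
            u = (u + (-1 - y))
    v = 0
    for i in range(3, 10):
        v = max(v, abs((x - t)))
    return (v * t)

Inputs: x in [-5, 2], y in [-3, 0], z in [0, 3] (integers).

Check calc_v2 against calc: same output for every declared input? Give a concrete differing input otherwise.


Input x=-5, y=-3, z=0: 0 from calc versus -25 from calc_v2.
verdict: not equivalent; witness: x=-5, y=-3, z=0


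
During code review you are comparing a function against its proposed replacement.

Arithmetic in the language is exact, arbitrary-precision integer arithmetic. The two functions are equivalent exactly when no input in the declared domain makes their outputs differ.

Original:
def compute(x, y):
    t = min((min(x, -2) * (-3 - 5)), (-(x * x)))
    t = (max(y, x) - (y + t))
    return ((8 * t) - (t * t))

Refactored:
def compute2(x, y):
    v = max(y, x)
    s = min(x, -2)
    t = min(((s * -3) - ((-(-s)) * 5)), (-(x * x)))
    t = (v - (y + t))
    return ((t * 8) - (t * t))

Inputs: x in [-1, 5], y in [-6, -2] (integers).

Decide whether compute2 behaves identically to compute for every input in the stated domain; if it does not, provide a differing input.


Comparing the listings, the differences include: arithmetic usage differs, plus local variable names differ, plus statement counts differ.
Spot check at x=0, y=-3 — compute: t = 0; t = 3; return 15. compute2: v = 0; s = -2; t = 0; t = 3; return 15. Both give 15.
Across all 35 domain points the two functions coincide.
verdict: equivalent


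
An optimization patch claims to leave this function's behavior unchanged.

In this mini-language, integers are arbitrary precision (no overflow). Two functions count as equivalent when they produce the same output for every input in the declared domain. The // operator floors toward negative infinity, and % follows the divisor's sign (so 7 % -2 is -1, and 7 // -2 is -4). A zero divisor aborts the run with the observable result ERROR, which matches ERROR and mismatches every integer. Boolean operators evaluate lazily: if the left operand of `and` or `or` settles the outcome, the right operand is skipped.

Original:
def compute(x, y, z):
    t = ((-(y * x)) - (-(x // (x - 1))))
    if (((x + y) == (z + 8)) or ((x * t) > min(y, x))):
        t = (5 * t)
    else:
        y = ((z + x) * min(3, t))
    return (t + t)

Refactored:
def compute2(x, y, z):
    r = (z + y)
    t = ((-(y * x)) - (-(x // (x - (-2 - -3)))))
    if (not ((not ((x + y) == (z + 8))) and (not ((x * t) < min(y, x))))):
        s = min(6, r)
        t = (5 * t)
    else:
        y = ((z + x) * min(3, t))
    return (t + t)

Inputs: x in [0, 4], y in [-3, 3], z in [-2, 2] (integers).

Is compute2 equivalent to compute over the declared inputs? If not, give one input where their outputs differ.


These are not equivalent — on x=2, y=-3, z=-2 the outputs split (80 vs 16).
compute: t becomes 8; next (((x + y) == (z + 8)) or ((x * t) > min(y, x))) evaluates to true; next t becomes 40; next final value 80
compute2: r becomes -5; next t becomes 8; next (not ((not ((x + y) == (z + 8))) and (not ((x * t) < min(y, x))))) evaluates to false; next y becomes 0; next final value 16
verdict: not equivalent; witness: x=2, y=-3, z=-2


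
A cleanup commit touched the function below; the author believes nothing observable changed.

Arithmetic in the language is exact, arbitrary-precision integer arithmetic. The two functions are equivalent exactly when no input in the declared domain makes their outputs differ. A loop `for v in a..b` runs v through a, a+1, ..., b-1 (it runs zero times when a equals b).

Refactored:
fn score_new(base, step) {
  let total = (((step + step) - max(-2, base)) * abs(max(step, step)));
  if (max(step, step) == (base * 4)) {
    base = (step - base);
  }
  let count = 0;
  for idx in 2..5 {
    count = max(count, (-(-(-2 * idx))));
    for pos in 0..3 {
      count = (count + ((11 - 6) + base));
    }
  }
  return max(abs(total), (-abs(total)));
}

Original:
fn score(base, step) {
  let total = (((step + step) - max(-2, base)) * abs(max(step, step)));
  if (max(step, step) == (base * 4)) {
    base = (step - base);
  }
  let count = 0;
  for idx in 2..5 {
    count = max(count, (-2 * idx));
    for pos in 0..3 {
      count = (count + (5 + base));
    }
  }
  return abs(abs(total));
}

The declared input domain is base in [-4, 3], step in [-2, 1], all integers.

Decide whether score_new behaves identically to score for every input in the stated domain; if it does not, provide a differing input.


Behavior is preserved: although constant usage differs; also min/max/abs usage differs; also arithmetic usage differs, the outputs never diverge.
One worked example (base=-4, step=0) — score: total becomes 0; next (max(step, step) == (base * 4)) evaluates to false; next count becomes 0; next at idx=2:; next count becomes 0; next at pos=0:; next count becomes 1; next at pos=1:; next count becomes 2; next at pos=2:; next count becomes 3; next at idx=3:; next count becomes 3; next at pos=0:; next count becomes 4; next at pos=1:; next count becomes 5; next at pos=2:; next count becomes 6; next at idx=4:; next count becomes 6; next at pos=0:; next count becomes 7; next at pos=1:; next count becomes 8; next at pos=2:; next count becomes 9; next final value 0; score_new: total becomes 0; next (max(step, step) == (base * 4)) evaluates to false; next count becomes 0; next at idx=2:; next count becomes 0; next at pos=0:; next count becomes 1; next at pos=1:; next count becomes 2; next at pos=2:; next count becomes 3; next at idx=3:; next count becomes 3; next at pos=0:; next count becomes 4; next at pos=1:; next count becomes 5; next at pos=2:; next count becomes 6; next at idx=4:; next count becomes 6; next at pos=0:; next count becomes 7; next at pos=1:; next count becomes 8; next at pos=2:; next count becomes 9; next final value 0; agreement on 0.
Every one of the 32 inputs gives matching results.
verdict: equivalent


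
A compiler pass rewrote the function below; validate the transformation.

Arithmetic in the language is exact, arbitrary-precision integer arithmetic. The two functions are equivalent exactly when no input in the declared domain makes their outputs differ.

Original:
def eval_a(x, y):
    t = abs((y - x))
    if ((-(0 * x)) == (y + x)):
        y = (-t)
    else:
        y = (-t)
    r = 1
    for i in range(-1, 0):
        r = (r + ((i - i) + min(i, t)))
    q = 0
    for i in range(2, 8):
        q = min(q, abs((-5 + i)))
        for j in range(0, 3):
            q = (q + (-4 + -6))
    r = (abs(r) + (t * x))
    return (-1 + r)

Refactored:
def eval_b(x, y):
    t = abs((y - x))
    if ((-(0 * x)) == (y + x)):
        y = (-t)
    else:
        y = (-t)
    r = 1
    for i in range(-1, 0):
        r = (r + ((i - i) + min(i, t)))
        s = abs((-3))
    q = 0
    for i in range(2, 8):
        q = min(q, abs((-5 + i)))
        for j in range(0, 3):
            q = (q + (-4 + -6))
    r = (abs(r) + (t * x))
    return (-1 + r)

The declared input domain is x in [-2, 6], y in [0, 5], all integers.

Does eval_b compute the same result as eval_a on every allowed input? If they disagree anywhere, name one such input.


Reading the diff, among the changes: constant usage differs; also statement counts differ; also local variable names differ; also min/max/abs usage differs.
As a probe, take x=2, y=0: eval_a runs t becomes 2; next ((-(0 * x)) == (y + x)) evaluates to false; next y becomes -2; next r becomes 1; next at i=-1:; next r becomes 0; next q becomes 0; next at i=2:; next q becomes 0; next at j=0:; next q becomes -10; next at j=1:; next q becomes -20; next at j=2:; next q becomes -30; next at i=3:; next q becomes -30; next at j=0:; next q becomes -40; next at j=1:; next q becomes -50; next at j=2:; next q becomes -60; next at i=4:; next q becomes -60; next at j=0:; next q becomes -70; next at j=1:; next q becomes -80; next at j=2:; next q becomes -90; next at i=5:; next q becomes -90; next at j=0:; next q becomes -100; next at j=1:; next q becomes -110; next at j=2:; next q becomes -120; next at i=6:; next q becomes -120; next at j=0:; next q becomes -130; next at j=1:; next q becomes -140; next at j=2:; next q becomes -150; next at i=7:; next q becomes -150; next at j=0:; next q becomes -160; next at j=1:; next q becomes -170; next at j=2:; next q becomes -180; next r becomes 4; next final value 3; eval_b runs t becomes 2; next ((-(0 * x)) == (y + x)) evaluates to false; next y becomes -2; next r becomes 1; next at i=-1:; next r becomes 0; next s becomes 3; next q becomes 0; next at i=2:; next q becomes 0; next at j=0:; next q becomes -10; next at j=1:; next q becomes -20; next at j=2:; next q becomes -30; next at i=3:; next q becomes -30; next at j=0:; next q becomes -40; next at j=1:; next q becomes -50; next at j=2:; next q becomes -60; next at i=4:; next q becomes -60; next at j=0:; next q becomes -70; next at j=1:; next q becomes -80; next at j=2:; next q becomes -90; next at i=5:; next q becomes -90; next at j=0:; next q becomes -100; next at j=1:; next q becomes -110; next at j=2:; next q becomes -120; next at i=6:; next q becomes -120; next at j=0:; next q becomes -130; next at j=1:; next q becomes -140; next at j=2:; next q becomes -150; next at i=7:; next q becomes -150; next at j=0:; next q becomes -160; next at j=1:; next q becomes -170; next at j=2:; next q becomes -180; next r becomes 4; next final value 3; both end at 3.
An exhaustive pass over the 54 declared inputs shows identical outputs.
verdict: equivalent


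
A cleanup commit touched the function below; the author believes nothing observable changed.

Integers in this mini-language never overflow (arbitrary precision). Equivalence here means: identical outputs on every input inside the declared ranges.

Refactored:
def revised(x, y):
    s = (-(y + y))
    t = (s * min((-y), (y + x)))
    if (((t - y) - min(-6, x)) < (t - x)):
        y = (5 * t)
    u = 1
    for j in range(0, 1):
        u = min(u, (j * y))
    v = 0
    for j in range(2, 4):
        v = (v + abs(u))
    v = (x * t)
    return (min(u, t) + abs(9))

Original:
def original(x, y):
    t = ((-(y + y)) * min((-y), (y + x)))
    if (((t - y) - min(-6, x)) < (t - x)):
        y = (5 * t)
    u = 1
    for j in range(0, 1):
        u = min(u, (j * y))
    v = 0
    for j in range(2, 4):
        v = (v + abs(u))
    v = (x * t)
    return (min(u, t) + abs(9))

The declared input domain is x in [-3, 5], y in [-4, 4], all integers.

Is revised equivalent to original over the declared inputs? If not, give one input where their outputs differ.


This is a faithful refactor — statement counts differ, and local variable names differ, but the computed results match everywhere.
One worked example (x=4, y=4) — original: t = 32; (((t - y) - min(-6, x)) < (t - x)) -> false; u = 1; [j=0]; u = 0; v = 0; [j=2]; v = 0; [j=3]; v = 0; v = 128; return 9; revised: s = -8; t = 32; (((t - y) - min(-6, x)) < (t - x)) -> false; u = 1; [j=0]; u = 0; v = 0; [j=2]; v = 0; [j=3]; v = 0; v = 128; return 9; agreement on 9.
Sweeping the whole domain (81 inputs) finds no disagreement.
verdict: equivalent


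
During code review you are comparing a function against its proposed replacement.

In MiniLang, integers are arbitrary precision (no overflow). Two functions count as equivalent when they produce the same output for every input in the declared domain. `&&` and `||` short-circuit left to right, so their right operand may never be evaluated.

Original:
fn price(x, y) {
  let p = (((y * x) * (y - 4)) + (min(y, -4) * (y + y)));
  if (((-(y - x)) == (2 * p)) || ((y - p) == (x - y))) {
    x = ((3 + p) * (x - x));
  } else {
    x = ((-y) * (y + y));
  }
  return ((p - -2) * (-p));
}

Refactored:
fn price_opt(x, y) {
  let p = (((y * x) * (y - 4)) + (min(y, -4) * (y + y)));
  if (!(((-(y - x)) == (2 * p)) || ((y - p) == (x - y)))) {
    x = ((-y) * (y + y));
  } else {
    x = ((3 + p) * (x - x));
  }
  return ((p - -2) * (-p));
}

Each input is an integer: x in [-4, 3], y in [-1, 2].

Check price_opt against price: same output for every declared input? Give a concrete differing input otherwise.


Behavior is preserved: although boolean connective usage differs, the outputs never diverge.
Spot check at x=1, y=0 — price: p becomes 0; next (((-(y - x)) == (2 * p)) || ((y - p) == (x - y))) evaluates to false; next x becomes 0; next final value 0. price_opt: p becomes 0; next (!(((-(y - x)) == (2 * p)) || ((y - p) == (x - y)))) evaluates to true; next x becomes 0; next final value 0. Both give 0.
Every one of the 32 inputs gives matching results.
verdict: equivalent


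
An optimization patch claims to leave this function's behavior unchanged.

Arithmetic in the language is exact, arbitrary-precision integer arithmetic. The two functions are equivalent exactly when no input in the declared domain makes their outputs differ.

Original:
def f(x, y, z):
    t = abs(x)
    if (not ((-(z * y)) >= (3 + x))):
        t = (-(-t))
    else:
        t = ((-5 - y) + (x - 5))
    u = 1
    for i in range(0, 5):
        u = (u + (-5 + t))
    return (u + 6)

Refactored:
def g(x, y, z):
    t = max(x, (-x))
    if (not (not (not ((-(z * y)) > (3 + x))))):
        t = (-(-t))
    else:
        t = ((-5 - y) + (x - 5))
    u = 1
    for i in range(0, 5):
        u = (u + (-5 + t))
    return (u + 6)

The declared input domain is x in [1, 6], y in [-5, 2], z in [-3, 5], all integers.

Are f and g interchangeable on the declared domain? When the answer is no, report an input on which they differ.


There is a counterexample at x=1, y=-4, z=1: -43 on one side, -13 on the other.
f: t = 1; (not ((-(z * y)) >= (3 + x))) -> false; t = -5; u = 1; [i=0]; u = -9; [i=1]; u = -19; [i=2]; u = -29; [i=3]; u = -39; [i=4]; u = -49; return -43
g: t = 1; (not (not (not ((-(z * y)) > (3 + x))))) -> true; t = 1; u = 1; [i=0]; u = -3; [i=1]; u = -7; [i=2]; u = -11; [i=3]; u = -15; [i=4]; u = -19; return -13
verdict: not equivalent; witness: x=1, y=-4, z=1


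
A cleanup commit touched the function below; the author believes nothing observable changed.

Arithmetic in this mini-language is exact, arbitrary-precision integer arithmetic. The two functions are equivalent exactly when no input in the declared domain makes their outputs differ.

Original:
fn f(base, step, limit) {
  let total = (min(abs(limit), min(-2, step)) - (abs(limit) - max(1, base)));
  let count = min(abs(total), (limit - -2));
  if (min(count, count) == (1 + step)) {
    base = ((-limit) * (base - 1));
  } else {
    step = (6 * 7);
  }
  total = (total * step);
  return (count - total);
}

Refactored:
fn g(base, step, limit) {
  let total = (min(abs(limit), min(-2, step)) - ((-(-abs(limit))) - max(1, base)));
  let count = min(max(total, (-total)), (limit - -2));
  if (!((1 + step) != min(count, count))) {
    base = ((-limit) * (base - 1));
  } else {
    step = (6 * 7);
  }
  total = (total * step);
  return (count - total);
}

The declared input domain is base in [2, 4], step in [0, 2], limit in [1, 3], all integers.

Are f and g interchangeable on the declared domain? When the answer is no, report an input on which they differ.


Changes here: comparison usage differs, boolean connective usage differs, min/max/abs usage differs; the full 27-point sweep finds no disagreement.
verdict: equivalent


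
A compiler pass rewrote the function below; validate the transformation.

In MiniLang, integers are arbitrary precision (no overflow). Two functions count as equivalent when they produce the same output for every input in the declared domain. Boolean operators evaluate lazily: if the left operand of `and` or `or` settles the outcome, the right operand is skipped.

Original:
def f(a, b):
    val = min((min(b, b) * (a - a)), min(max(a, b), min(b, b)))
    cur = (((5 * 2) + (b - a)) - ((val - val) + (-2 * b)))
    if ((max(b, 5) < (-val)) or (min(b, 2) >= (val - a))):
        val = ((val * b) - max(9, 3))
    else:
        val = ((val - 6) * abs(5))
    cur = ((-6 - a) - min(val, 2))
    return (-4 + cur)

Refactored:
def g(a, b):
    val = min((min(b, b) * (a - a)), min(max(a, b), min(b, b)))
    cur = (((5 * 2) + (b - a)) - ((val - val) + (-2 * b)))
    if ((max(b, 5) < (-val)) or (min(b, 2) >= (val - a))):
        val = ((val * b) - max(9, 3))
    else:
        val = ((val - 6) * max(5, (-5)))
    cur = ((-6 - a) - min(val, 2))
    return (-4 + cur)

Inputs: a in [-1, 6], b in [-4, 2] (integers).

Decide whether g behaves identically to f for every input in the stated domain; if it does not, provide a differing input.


Differences: min/max/abs usage differs, plus constant usage differs — yet all 56 inputs agree.
verdict: equivalent


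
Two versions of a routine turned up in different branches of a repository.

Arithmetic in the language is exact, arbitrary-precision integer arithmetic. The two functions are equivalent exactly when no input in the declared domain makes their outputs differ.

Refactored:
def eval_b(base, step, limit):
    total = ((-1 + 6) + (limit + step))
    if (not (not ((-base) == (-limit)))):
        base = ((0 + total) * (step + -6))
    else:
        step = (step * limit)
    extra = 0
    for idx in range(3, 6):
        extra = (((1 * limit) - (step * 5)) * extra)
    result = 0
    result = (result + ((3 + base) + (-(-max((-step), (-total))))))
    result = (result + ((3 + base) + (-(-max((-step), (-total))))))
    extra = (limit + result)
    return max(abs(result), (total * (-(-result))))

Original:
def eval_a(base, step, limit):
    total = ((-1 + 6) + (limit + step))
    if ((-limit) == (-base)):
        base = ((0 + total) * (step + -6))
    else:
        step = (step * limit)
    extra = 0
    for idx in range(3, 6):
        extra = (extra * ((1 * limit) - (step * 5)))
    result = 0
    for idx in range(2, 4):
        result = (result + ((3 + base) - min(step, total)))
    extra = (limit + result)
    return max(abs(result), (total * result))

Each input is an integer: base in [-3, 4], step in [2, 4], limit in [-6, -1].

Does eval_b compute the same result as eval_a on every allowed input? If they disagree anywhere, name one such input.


Reading the diff, among the changes: min/max/abs usage differs, and boolean connective usage differs, and arithmetic usage differs, and loop structure differs, and constant usage differs.
Tracing base=-3, step=3, limit=-4: eval_a: total becomes 4; next ((-limit) == (-base)) evaluates to false; next step becomes -12; next extra becomes 0; next at idx=3:; next extra becomes 0; next at idx=4:; next extra becomes 0; next at idx=5:; next extra becomes 0; next result becomes 0; next at idx=2:; next result becomes 12; next at idx=3:; next result becomes 24; next extra becomes 20; next final value 96 | eval_b: total becomes 4; next (not (not ((-base) == (-limit)))) evaluates to false; next step becomes -12; next extra becomes 0; next at idx=3:; next extra becomes 0; next at idx=4:; next extra becomes 0; next at idx=5:; next extra becomes 0; next result becomes 0; next result becomes 12; next result becomes 24; next extra becomes 20; next final value 96 — matching result 96.
Checked all 144 inputs in the declared domain: the outputs agree on every one.
verdict: equivalent


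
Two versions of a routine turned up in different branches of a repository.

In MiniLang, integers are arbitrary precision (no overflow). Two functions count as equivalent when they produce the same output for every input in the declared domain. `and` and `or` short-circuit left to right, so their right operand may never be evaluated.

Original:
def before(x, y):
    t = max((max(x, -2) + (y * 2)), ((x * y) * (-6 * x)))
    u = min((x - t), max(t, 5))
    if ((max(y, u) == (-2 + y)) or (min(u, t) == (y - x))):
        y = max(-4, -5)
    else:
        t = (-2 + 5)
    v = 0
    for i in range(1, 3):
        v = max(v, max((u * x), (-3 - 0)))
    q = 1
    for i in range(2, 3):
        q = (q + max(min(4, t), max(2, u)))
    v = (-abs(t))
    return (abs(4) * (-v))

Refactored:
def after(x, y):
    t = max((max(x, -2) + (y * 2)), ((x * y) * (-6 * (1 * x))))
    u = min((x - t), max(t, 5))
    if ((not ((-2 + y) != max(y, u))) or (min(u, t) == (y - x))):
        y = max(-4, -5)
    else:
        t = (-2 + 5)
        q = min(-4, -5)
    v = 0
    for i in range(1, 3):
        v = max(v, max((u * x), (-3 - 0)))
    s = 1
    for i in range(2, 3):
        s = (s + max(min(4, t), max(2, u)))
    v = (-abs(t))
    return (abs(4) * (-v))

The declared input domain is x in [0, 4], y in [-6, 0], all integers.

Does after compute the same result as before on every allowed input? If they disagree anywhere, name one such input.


Side by side, the visible changes include: min/max/abs usage differs; statement counts differ; constant usage differs; arithmetic usage differs; local variable names differ; boolean connective usage differs; comparison usage differs.
As a probe, take x=4, y=0: before runs t=4, then u=0, then ((max(y, u) == (-2 + y)) or (min(u, t) == (y - x))) is false, then t=3, then v=0, then (i=1), then v=0, then (i=2), then v=0, then q=1, then (i=2), then q=4, then v=-3, then returns 12; after runs t=4, then u=0, then ((not ((-2 + y) != max(y, u))) or (min(u, t) == (y - x))) is false, then t=3, then q=-5, then v=0, then (i=1), then v=0, then (i=2), then v=0, then s=1, then (i=2), then s=4, then v=-3, then returns 12; both end at 12.
Checked all 35 inputs in the declared domain: the outputs agree on every one.
verdict: equivalent
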